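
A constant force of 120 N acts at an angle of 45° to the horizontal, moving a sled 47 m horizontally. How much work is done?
W = F·d·cosθ = (120)(47)cos(45°) = 3988 J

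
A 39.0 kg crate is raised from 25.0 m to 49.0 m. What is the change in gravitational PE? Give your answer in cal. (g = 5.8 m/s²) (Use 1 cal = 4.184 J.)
ΔPE = mgΔh = (39.0)(5.8)(24.0) = 5428.8 J = 1298 cal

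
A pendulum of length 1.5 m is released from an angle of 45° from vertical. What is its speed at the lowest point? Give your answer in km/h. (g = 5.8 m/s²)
h = L(1 − cosθ) = 1.5(1 − cos45°) = 0.43934 m
v = √(2gh) = √(2·5.8·0.43934) = 2.25751 m/s = 8.127 km/h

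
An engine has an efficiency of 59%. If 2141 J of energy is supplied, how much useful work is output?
W_out = η·W_in = 0.59·2141 = 1263.19 J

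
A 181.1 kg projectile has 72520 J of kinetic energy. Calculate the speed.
v = √(2·KE/m) = √(2·72520/181.1) = 28.3 m/s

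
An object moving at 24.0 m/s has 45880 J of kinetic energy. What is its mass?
m = 2·KE/v² = 2·45880/(24.0)² = 159.3 kg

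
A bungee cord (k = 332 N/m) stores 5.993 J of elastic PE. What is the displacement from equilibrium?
x = √(2·PE/k) = √(2·5.993/332) = 0.19 m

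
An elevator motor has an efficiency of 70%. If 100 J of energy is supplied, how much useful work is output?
W_out = η·W_in = 0.7·100 = 70.0 J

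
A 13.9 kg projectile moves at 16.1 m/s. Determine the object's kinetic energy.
KE = ½mv² = ½(13.9)(16.1)² = 1802 J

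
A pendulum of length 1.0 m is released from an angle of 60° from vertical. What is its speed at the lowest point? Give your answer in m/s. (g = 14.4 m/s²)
h = L(1 − cosθ) = 1.0(1 − cos60°) = 0.5 m
v = √(2gh) = √(2·14.4·0.5) = 3.795 m/s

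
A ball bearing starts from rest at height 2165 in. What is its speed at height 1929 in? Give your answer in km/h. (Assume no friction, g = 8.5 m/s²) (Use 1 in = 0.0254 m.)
Convert to SI: h₁−h₂ = 5.9944 m
mgh₁ = mgh₂ + ½mv² ⇒ v = √(2g(h₁−h₂)) = √(2·8.5·5.9944) = 10.0948 m/s = 36.34 km/h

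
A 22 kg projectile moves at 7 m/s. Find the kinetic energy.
KE = ½mv² = ½(22)(7)² = 539.0 J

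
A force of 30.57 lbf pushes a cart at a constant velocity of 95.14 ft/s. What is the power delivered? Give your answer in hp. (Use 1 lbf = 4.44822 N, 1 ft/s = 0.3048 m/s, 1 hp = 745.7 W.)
Convert to SI: F = 135.982 N, v = 28.9987 m/s
P = Fv = (135.982)(28.9987) = 3943.3 W = 5.288 hp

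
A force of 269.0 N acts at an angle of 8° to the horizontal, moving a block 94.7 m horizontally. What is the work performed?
W = F·d·cosθ = (269.0)(94.7)cos(8°) = 25230 J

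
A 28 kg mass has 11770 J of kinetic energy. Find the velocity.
v = √(2·KE/m) = √(2·11770/28) = 29.0 m/s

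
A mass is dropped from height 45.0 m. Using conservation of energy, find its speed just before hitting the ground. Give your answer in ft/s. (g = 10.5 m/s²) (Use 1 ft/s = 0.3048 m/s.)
mgh = ½mv² ⇒ v = √(2gh) = √(2·10.5·45.0) = 30.7409 m/s = 100.9 ft/s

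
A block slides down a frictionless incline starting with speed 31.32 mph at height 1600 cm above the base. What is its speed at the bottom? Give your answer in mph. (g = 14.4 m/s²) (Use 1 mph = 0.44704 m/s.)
Convert to SI: v₀ = 14.0013 m/s, h = 16.0 m
½mv₀² + mgh = ½mv² ⇒ v = √(v₀² + 2gh) = √(14.0013² + 2·14.4·16.0) = 25.6288 m/s = 57.33 mph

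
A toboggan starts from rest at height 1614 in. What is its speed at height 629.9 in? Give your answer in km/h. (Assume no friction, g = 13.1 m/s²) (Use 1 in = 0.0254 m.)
Convert to SI: h₁−h₂ = 24.9961 m
mgh₁ = mgh₂ + ½mv² ⇒ v = √(2g(h₁−h₂)) = √(2·13.1·24.9961) = 25.591 m/s = 92.13 km/h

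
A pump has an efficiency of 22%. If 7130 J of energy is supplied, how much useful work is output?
W_out = η·W_in = 0.22·7130 = 1568.6 J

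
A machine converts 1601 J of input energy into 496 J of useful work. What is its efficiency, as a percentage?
η = W_out/W_in = 496/1601 = 30.98%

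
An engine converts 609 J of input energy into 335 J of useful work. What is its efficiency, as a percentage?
η = W_out/W_in = 335/609 = 55.01%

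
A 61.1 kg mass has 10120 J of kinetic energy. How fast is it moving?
v = √(2·KE/m) = √(2·10120/61.1) = 18.2 m/s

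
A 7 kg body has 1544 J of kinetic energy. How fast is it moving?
v = √(2·KE/m) = √(2·1544/7) = 21.0 m/s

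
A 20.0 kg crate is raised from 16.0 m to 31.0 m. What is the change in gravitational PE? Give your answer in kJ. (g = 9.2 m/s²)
ΔPE = mgΔh = (20.0)(9.2)(15.0) = 2760.0 J = 2.76 kJ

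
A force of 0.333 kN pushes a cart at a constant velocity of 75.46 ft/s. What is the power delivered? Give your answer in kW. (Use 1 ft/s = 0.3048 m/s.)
Convert to SI: F = 333.0 N, v = 23.0002 m/s
P = Fv = (333.0)(23.0002) = 7659.07 W = 7.659 kW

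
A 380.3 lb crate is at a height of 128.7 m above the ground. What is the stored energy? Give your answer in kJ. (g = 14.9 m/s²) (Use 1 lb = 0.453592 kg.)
Convert to SI: m = 172.501 kg, h = 128.7 m
PE = mgh = (172.501)(14.9)(128.7) = 330793 J = 330.8 kJ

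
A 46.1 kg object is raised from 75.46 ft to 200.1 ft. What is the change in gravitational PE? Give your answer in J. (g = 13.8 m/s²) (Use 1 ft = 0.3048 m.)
Convert to SI: m = 46.1 kg, Δh = 37.9903 m
ΔPE = mgΔh = (46.1)(13.8)(37.9903) = 24170 J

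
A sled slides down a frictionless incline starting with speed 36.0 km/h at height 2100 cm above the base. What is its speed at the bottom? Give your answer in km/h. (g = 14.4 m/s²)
Convert to SI: v₀ = 10.0 m/s, h = 21.0 m
½mv₀² + mgh = ½mv² ⇒ v = √(v₀² + 2gh) = √(10.0² + 2·14.4·21.0) = 26.5481 m/s = 95.57 km/h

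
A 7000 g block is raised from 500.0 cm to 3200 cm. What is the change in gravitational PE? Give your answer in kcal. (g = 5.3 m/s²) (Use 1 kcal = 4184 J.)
Convert to SI: m = 7.0 kg, Δh = 27.0 m
ΔPE = mgΔh = (7.0)(5.3)(27.0) = 1001.7 J = 0.2394 kcal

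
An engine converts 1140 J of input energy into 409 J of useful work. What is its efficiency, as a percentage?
η = W_out/W_in = 409/1140 = 35.88%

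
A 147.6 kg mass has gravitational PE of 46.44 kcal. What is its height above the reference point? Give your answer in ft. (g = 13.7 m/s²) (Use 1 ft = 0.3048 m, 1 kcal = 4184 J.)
Convert to SI: m = 147.6 kg, PE = 194305 J
h = PE/(mg) = 194305/(147.6·13.7) = 96.0897 m = 315.3 ft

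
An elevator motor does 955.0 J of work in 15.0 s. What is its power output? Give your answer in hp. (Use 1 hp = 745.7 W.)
P = W/t = 955.0/15.0 = 63.6667 W = 0.08538 hp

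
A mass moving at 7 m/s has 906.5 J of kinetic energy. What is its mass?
m = 2·KE/v² = 2·906.5/(7)² = 37.0 kg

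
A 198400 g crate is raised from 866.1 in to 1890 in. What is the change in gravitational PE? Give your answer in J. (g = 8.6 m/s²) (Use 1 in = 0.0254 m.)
Convert to SI: m = 198.4 kg, Δh = 26.0071 m
ΔPE = mgΔh = (198.4)(8.6)(26.0071) = 44370 J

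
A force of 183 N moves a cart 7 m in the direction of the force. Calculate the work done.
W = F·d = (183)(7) = 1281 J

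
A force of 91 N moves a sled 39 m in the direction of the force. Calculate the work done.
W = F·d = (91)(39) = 3549 J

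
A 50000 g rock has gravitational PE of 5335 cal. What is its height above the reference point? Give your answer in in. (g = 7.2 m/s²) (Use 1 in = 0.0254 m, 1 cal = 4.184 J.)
Convert to SI: m = 50.0 kg, PE = 22321.6 J
h = PE/(mg) = 22321.6/(50.0·7.2) = 62.0046 m = 2441 in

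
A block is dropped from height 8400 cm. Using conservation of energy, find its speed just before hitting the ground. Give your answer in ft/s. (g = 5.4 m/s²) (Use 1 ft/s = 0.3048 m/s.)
Convert to SI: h = 84.0 m
mgh = ½mv² ⇒ v = √(2gh) = √(2·5.4·84.0) = 30.1198 m/s = 98.82 ft/s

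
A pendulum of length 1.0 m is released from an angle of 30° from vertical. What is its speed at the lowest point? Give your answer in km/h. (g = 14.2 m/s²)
h = L(1 − cosθ) = 1.0(1 − cos30°) = 0.133975 m
v = √(2gh) = √(2·14.2·0.133975) = 1.95061 m/s = 7.022 km/h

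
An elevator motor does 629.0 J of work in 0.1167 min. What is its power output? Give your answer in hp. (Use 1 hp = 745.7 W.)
Convert to SI: W = 629.0 J, t = 7.002 s
P = W/t = 629.0/7.002 = 89.8315 W = 0.1205 hp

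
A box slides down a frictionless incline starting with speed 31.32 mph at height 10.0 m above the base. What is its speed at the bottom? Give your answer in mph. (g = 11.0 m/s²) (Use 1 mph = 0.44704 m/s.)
Convert to SI: v₀ = 14.0013 m/s, h = 10.0 m
½mv₀² + mgh = ½mv² ⇒ v = √(v₀² + 2gh) = √(14.0013² + 2·11.0·10.0) = 20.397 m/s = 45.63 mph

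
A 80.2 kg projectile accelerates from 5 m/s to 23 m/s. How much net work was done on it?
W = ΔKE = ½m(v₂² − v₁²) = ½(80.2)(23² − 5²) = 20210.4 J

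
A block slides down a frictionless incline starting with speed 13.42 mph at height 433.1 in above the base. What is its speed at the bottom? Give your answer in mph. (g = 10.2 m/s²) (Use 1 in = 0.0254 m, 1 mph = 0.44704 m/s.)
Convert to SI: v₀ = 5.99928 m/s, h = 11.0007 m
½mv₀² + mgh = ½mv² ⇒ v = √(v₀² + 2gh) = √(5.99928² + 2·10.2·11.0007) = 16.1371 m/s = 36.1 mph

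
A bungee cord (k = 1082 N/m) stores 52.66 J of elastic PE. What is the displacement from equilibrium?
x = √(2·PE/k) = √(2·52.66/1082) = 0.312 m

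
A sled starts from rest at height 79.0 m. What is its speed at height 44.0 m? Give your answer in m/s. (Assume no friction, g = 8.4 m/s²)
mgh₁ = mgh₂ + ½mv² ⇒ v = √(2g(h₁−h₂)) = √(2·8.4·35.0) = 24.25 m/s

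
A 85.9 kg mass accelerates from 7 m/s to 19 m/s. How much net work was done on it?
W = ΔKE = ½m(v₂² − v₁²) = ½(85.9)(19² − 7²) = 13400.4 J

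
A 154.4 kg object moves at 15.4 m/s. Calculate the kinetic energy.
KE = ½mv² = ½(154.4)(15.4)² = 18310 J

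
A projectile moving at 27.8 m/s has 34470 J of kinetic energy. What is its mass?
m = 2·KE/v² = 2·34470/(27.8)² = 89.2 kg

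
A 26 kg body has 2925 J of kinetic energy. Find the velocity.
v = √(2·KE/m) = √(2·2925/26) = 15.0 m/s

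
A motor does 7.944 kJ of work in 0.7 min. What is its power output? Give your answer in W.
Convert to SI: W = 7944.0 J, t = 42.0 s
P = W/t = 7944.0/42.0 = 189.1 W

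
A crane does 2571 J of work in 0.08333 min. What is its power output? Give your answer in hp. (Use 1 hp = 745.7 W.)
Convert to SI: W = 2571.0 J, t = 4.9998 s
P = W/t = 2571.0/4.9998 = 514.221 W = 0.6896 hp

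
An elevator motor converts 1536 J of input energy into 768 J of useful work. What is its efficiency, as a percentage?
η = W_out/W_in = 768/1536 = 50.0%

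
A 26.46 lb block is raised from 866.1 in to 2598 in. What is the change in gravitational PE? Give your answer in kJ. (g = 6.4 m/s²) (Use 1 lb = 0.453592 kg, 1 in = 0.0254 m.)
Convert to SI: m = 12.002 kg, Δh = 43.9903 m
ΔPE = mgΔh = (12.002)(6.4)(43.9903) = 3379.03 J = 3.379 kJ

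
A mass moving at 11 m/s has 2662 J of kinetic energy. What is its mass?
m = 2·KE/v² = 2·2662/(11)² = 44.0 kg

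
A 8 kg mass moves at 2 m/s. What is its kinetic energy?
KE = ½mv² = ½(8)(2)² = 16.0 J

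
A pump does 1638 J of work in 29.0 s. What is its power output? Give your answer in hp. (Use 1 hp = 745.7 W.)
P = W/t = 1638.0/29.0 = 56.4828 W = 0.07574 hp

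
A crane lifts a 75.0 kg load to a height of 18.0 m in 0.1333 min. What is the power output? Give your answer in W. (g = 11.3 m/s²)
Convert to SI: m = 75.0 kg, h = 18.0 m, t = 7.998 s
P = mgh/t = (75.0)(11.3)(18.0)/7.998 = 1907 W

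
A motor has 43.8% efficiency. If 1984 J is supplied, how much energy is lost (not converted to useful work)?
W_lost = W_in(1 − η) = 1984·(1 − 0.438) = 1115 J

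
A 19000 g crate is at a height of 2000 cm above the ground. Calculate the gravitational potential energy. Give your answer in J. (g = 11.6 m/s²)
Convert to SI: m = 19.0 kg, h = 20.0 m
PE = mgh = (19.0)(11.6)(20.0) = 4408 J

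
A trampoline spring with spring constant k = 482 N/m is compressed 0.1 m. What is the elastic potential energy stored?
PE = ½kx² = ½(482)(0.1)² = 2.41 J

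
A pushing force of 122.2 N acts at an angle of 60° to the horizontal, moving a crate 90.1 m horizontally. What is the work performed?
W = F·d·cosθ = (122.2)(90.1)cos(60°) = 5505 J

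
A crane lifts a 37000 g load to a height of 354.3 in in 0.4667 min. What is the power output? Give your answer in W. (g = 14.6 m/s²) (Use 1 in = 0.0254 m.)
Convert to SI: m = 37.0 kg, h = 8.99922 m, t = 28.002 s
P = mgh/t = (37.0)(14.6)(8.99922)/28.002 = 173.6 W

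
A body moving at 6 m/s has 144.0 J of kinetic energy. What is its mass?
m = 2·KE/v² = 2·144.0/(6)² = 8.0 kg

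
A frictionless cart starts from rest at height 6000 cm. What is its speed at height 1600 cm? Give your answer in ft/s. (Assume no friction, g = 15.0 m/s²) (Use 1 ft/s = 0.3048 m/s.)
Convert to SI: h₁−h₂ = 44.0 m
mgh₁ = mgh₂ + ½mv² ⇒ v = √(2g(h₁−h₂)) = √(2·15.0·44.0) = 36.3318 m/s = 119.2 ft/s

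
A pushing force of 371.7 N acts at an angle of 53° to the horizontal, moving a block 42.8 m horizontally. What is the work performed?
W = F·d·cosθ = (371.7)(42.8)cos(53°) = 9574 J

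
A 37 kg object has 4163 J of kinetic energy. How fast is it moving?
v = √(2·KE/m) = √(2·4163/37) = 15.0 m/s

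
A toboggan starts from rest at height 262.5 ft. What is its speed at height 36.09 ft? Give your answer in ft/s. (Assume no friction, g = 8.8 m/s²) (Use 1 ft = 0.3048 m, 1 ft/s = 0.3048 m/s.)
Convert to SI: h₁−h₂ = 69.0098 m
mgh₁ = mgh₂ + ½mv² ⇒ v = √(2g(h₁−h₂)) = √(2·8.8·69.0098) = 34.8507 m/s = 114.3 ft/s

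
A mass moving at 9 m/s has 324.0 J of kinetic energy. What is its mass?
m = 2·KE/v² = 2·324.0/(9)² = 8.0 kg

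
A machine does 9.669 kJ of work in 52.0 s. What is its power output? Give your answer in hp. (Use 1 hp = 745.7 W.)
Convert to SI: W = 9669.0 J, t = 52.0 s
P = W/t = 9669.0/52.0 = 185.942 W = 0.2494 hp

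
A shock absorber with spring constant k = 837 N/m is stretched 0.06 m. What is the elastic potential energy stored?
PE = ½kx² = ½(837)(0.06)² = 1.507 J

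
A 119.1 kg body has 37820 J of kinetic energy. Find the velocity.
v = √(2·KE/m) = √(2·37820/119.1) = 25.2 m/s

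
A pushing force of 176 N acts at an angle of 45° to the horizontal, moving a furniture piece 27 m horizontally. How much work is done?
W = F·d·cosθ = (176)(27)cos(45°) = 3360 J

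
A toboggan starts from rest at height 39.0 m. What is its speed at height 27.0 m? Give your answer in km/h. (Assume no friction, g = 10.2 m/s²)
mgh₁ = mgh₂ + ½mv² ⇒ v = √(2g(h₁−h₂)) = √(2·10.2·12.0) = 15.6461 m/s = 56.33 km/h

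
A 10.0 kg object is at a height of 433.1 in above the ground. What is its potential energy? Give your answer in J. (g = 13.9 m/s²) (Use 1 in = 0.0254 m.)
Convert to SI: m = 10.0 kg, h = 11.0007 m
PE = mgh = (10.0)(13.9)(11.0007) = 1529 J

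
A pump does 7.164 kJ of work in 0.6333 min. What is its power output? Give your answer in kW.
Convert to SI: W = 7164.0 J, t = 37.998 s
P = W/t = 7164.0/37.998 = 188.536 W = 0.1885 kW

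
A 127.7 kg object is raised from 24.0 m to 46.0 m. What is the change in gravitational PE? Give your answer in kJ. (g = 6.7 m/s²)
ΔPE = mgΔh = (127.7)(6.7)(22.0) = 18823.0 J = 18.82 kJ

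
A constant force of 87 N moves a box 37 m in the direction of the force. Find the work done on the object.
W = F·d = (87)(37) = 3219 J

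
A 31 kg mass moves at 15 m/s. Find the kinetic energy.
KE = ½mv² = ½(31)(15)² = 3487.5 J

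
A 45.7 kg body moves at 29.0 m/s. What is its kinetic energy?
KE = ½mv² = ½(45.7)(29.0)² = 19220 J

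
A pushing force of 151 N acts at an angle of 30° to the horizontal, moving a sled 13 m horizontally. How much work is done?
W = F·d·cosθ = (151)(13)cos(30°) = 1700 J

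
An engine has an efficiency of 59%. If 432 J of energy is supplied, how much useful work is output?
W_out = η·W_in = 0.59·432 = 254.88 J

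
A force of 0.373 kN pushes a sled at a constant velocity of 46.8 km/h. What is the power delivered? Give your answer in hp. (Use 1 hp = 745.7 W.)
Convert to SI: F = 373.0 N, v = 13.0 m/s
P = Fv = (373.0)(13.0) = 4849.0 W = 6.503 hp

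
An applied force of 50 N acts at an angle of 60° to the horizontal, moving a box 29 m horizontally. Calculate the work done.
W = F·d·cosθ = (50)(29)cos(60°) = 725.0 J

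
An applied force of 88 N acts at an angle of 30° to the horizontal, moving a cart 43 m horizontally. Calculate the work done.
W = F·d·cosθ = (88)(43)cos(30°) = 3277 J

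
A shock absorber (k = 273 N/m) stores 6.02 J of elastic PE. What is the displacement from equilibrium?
x = √(2·PE/k) = √(2·6.02/273) = 0.21 m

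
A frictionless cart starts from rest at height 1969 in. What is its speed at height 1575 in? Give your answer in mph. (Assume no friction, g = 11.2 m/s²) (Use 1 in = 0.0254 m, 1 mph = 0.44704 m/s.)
Convert to SI: h₁−h₂ = 10.0076 m
mgh₁ = mgh₂ + ½mv² ⇒ v = √(2g(h₁−h₂)) = √(2·11.2·10.0076) = 14.9723 m/s = 33.49 mph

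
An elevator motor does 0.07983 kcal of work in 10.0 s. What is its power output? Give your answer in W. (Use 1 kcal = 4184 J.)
Convert to SI: W = 334.009 J, t = 10.0 s
P = W/t = 334.009/10.0 = 33.4 W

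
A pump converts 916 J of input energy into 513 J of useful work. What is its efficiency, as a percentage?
η = W_out/W_in = 513/916 = 56.0%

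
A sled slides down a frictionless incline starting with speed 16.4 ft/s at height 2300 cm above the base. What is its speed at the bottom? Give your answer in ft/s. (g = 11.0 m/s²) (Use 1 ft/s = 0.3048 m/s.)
Convert to SI: v₀ = 4.99872 m/s, h = 23.0 m
½mv₀² + mgh = ½mv² ⇒ v = √(v₀² + 2gh) = √(4.99872² + 2·11.0·23.0) = 23.0432 m/s = 75.6 ft/s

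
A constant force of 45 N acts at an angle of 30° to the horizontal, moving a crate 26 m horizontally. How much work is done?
W = F·d·cosθ = (45)(26)cos(30°) = 1013 J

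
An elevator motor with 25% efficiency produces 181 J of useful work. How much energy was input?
W_in = W_out/η = 181/0.25 = 724.0 J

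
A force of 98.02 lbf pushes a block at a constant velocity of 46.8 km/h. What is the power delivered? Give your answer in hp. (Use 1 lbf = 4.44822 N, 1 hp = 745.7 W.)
Convert to SI: F = 436.015 N, v = 13.0 m/s
P = Fv = (436.015)(13.0) = 5668.19 W = 7.601 hp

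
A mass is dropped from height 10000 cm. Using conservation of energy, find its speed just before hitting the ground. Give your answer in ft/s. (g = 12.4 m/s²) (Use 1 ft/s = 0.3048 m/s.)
Convert to SI: h = 100.0 m
mgh = ½mv² ⇒ v = √(2gh) = √(2·12.4·100.0) = 49.7996 m/s = 163.4 ft/s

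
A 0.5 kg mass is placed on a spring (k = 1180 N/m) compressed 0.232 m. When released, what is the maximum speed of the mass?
½kx² = ½mv² ⇒ v = x√(k/m) = (0.232)√(1180/0.5) = 11.27 m/s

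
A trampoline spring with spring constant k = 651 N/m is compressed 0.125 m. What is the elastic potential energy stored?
PE = ½kx² = ½(651)(0.125)² = 5.086 J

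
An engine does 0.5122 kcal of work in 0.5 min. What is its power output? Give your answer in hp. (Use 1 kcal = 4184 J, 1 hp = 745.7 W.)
Convert to SI: W = 2143.04 J, t = 30.0 s
P = W/t = 2143.04/30.0 = 71.4348 W = 0.0958 hp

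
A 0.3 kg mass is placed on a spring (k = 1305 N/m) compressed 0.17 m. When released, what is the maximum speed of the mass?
½kx² = ½mv² ⇒ v = x√(k/m) = (0.17)√(1305/0.3) = 11.21 m/s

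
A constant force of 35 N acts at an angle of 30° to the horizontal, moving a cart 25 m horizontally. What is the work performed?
W = F·d·cosθ = (35)(25)cos(30°) = 757.8 J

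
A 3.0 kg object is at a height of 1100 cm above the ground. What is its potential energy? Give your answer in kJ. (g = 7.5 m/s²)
Convert to SI: m = 3.0 kg, h = 11.0 m
PE = mgh = (3.0)(7.5)(11.0) = 247.5 J = 0.2475 kJ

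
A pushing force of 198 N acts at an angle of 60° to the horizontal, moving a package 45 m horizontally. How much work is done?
W = F·d·cosθ = (198)(45)cos(60°) = 4455 J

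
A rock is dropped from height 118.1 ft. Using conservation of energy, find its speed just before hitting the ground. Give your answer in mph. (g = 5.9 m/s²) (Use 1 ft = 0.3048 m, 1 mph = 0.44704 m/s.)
Convert to SI: h = 35.9969 m
mgh = ½mv² ⇒ v = √(2gh) = √(2·5.9·35.9969) = 20.6098 m/s = 46.1 mph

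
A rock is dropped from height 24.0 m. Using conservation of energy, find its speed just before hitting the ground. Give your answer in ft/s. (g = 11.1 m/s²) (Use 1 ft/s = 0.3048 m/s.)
mgh = ½mv² ⇒ v = √(2gh) = √(2·11.1·24.0) = 23.0825 m/s = 75.73 ft/s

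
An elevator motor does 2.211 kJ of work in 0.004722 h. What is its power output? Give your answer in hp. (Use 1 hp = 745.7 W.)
Convert to SI: W = 2211.0 J, t = 16.9992 s
P = W/t = 2211.0/16.9992 = 130.065 W = 0.1744 hp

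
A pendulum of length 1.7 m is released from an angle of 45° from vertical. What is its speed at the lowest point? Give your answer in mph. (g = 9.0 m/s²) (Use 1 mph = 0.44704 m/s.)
h = L(1 − cosθ) = 1.7(1 − cos45°) = 0.497918 m
v = √(2gh) = √(2·9.0·0.497918) = 2.99375 m/s = 6.697 mph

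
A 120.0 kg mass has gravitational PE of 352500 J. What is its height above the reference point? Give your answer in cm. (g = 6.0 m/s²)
h = PE/(mg) = 352500/(120.0·6.0) = 489.583 m = 48960 cm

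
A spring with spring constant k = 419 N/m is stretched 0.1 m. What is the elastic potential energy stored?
PE = ½kx² = ½(419)(0.1)² = 2.095 J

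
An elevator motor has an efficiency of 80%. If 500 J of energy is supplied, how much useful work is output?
W_out = η·W_in = 0.8·500 = 400.0 J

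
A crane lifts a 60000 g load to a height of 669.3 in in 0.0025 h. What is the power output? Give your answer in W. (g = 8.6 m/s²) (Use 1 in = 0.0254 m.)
Convert to SI: m = 60.0 kg, h = 17.0002 m, t = 9.0 s
P = mgh/t = (60.0)(8.6)(17.0002)/9.0 = 974.7 W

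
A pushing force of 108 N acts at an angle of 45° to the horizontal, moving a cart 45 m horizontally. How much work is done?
W = F·d·cosθ = (108)(45)cos(45°) = 3437 J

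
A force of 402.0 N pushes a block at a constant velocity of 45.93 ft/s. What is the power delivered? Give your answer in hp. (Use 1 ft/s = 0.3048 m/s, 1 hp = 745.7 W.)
Convert to SI: F = 402.0 N, v = 13.9995 m/s
P = Fv = (402.0)(13.9995) = 5627.78 W = 7.547 hp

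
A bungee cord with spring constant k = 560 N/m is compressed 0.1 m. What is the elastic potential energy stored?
PE = ½kx² = ½(560)(0.1)² = 2.8 J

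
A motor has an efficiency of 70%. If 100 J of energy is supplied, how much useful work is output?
W_out = η·W_in = 0.7·100 = 70.0 J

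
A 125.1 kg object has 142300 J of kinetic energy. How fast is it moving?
v = √(2·KE/m) = √(2·142300/125.1) = 47.7 m/s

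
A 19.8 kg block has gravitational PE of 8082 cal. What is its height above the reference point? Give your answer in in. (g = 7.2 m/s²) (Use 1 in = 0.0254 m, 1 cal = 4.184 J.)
Convert to SI: m = 19.8 kg, PE = 33815.1 J
h = PE/(mg) = 33815.1/(19.8·7.2) = 237.199 m = 9339 in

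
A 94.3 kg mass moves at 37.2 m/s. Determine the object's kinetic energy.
KE = ½mv² = ½(94.3)(37.2)² = 65250 J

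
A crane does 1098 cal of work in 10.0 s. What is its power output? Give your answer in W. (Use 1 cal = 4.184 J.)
Convert to SI: W = 4594.03 J, t = 10.0 s
P = W/t = 4594.03/10.0 = 459.4 W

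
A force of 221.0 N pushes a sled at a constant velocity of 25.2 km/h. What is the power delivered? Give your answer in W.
Convert to SI: F = 221.0 N, v = 7.0 m/s
P = Fv = (221.0)(7.0) = 1547 W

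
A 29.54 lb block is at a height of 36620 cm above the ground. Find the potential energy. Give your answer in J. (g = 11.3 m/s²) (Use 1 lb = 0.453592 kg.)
Convert to SI: m = 13.3991 kg, h = 366.2 m
PE = mgh = (13.3991)(11.3)(366.2) = 55450 J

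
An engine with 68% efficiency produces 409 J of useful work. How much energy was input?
W_in = W_out/η = 409/0.68 = 601.5 J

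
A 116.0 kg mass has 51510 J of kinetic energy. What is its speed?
v = √(2·KE/m) = √(2·51510/116.0) = 29.8 m/s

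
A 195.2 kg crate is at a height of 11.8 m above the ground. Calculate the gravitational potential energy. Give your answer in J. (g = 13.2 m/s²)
PE = mgh = (195.2)(13.2)(11.8) = 30400 J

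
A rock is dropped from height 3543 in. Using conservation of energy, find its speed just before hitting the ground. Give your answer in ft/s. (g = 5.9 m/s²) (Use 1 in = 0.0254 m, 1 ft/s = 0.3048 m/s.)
Convert to SI: h = 89.9922 m
mgh = ½mv² ⇒ v = √(2gh) = √(2·5.9·89.9922) = 32.5869 m/s = 106.9 ft/s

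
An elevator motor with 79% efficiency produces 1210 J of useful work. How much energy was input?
W_in = W_out/η = 1210/0.79 = 1532 J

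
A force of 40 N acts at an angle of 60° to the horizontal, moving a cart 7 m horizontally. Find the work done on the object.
W = F·d·cosθ = (40)(7)cos(60°) = 140.0 J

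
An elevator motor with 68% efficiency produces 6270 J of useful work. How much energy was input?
W_in = W_out/η = 6270/0.68 = 9221 J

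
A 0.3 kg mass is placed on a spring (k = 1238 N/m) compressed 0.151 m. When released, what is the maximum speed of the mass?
½kx² = ½mv² ⇒ v = x√(k/m) = (0.151)√(1238/0.3) = 9.7 m/s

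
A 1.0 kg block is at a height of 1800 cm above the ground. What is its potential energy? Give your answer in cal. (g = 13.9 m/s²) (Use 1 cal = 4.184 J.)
Convert to SI: m = 1.0 kg, h = 18.0 m
PE = mgh = (1.0)(13.9)(18.0) = 250.2 J = 59.8 cal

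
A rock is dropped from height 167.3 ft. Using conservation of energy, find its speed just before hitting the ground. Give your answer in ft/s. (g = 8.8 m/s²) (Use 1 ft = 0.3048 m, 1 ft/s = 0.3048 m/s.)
Convert to SI: h = 50.993 m
mgh = ½mv² ⇒ v = √(2gh) = √(2·8.8·50.993) = 29.9579 m/s = 98.29 ft/s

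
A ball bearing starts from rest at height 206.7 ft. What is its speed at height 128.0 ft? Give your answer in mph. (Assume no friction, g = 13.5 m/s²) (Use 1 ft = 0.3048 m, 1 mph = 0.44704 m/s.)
Convert to SI: h₁−h₂ = 23.9878 m
mgh₁ = mgh₂ + ½mv² ⇒ v = √(2g(h₁−h₂)) = √(2·13.5·23.9878) = 25.4494 m/s = 56.93 mph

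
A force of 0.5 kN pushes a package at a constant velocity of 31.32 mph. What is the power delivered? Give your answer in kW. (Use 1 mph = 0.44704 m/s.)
Convert to SI: F = 500.0 N, v = 14.0013 m/s
P = Fv = (500.0)(14.0013) = 7000.65 W = 7.001 kW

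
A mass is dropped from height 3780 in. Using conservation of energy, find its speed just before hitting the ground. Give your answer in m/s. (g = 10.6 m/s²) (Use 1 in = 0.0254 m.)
Convert to SI: h = 96.012 m
mgh = ½mv² ⇒ v = √(2gh) = √(2·10.6·96.012) = 45.12 m/s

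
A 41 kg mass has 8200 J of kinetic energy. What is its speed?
v = √(2·KE/m) = √(2·8200/41) = 20.0 m/s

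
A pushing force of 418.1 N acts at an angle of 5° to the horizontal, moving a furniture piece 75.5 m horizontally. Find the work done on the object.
W = F·d·cosθ = (418.1)(75.5)cos(5°) = 31450 J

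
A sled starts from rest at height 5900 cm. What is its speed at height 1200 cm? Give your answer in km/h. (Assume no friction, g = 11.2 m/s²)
Convert to SI: h₁−h₂ = 47.0 m
mgh₁ = mgh₂ + ½mv² ⇒ v = √(2g(h₁−h₂)) = √(2·11.2·47.0) = 32.4469 m/s = 116.8 km/h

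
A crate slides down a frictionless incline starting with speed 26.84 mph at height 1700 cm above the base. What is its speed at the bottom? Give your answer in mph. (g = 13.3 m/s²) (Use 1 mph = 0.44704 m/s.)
Convert to SI: v₀ = 11.9986 m/s, h = 17.0 m
½mv₀² + mgh = ½mv² ⇒ v = √(v₀² + 2gh) = √(11.9986² + 2·13.3·17.0) = 24.4165 m/s = 54.62 mph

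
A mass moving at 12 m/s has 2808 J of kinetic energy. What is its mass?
m = 2·KE/v² = 2·2808/(12)² = 39.0 kg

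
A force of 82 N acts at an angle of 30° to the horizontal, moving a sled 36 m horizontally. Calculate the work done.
W = F·d·cosθ = (82)(36)cos(30°) = 2557 J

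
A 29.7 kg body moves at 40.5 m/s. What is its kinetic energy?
KE = ½mv² = ½(29.7)(40.5)² = 24360 J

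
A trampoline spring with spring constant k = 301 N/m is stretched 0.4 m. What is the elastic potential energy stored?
PE = ½kx² = ½(301)(0.4)² = 24.08 J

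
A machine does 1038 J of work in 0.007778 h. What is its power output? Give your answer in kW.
Convert to SI: W = 1038.0 J, t = 28.0008 s
P = W/t = 1038.0/28.0008 = 37.0704 W = 0.03707 kW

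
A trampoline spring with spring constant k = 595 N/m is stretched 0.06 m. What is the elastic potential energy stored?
PE = ½kx² = ½(595)(0.06)² = 1.071 J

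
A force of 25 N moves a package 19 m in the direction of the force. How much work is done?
W = F·d = (25)(19) = 475.0 J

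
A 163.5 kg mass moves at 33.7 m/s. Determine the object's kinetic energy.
KE = ½mv² = ½(163.5)(33.7)² = 92840 J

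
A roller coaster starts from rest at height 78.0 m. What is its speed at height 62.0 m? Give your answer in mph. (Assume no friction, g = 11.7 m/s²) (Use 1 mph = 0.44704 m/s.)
mgh₁ = mgh₂ + ½mv² ⇒ v = √(2g(h₁−h₂)) = √(2·11.7·16.0) = 19.3494 m/s = 43.28 mph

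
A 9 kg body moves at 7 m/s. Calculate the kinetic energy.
KE = ½mv² = ½(9)(7)² = 220.5 J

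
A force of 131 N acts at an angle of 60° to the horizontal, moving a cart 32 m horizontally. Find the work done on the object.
W = F·d·cosθ = (131)(32)cos(60°) = 2096 J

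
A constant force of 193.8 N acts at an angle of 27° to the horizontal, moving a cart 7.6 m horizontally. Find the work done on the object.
W = F·d·cosθ = (193.8)(7.6)cos(27°) = 1312 J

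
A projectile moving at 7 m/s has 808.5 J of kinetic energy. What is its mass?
m = 2·KE/v² = 2·808.5/(7)² = 33.0 kg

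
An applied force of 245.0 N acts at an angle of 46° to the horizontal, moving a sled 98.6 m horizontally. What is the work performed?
W = F·d·cosθ = (245.0)(98.6)cos(46°) = 16780 J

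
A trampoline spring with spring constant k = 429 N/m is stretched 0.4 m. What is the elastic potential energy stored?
PE = ½kx² = ½(429)(0.4)² = 34.32 J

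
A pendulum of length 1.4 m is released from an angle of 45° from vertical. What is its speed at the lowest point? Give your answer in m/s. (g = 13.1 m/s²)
h = L(1 − cosθ) = 1.4(1 − cos45°) = 0.410051 m
v = √(2gh) = √(2·13.1·0.410051) = 3.278 m/s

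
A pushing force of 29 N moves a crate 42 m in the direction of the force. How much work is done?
W = F·d = (29)(42) = 1218 J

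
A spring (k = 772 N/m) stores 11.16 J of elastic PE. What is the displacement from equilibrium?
x = √(2·PE/k) = √(2·11.16/772) = 0.17 m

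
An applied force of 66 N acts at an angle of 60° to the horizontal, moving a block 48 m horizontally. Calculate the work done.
W = F·d·cosθ = (66)(48)cos(60°) = 1584 J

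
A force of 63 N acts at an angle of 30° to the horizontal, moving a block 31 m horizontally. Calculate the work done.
W = F·d·cosθ = (63)(31)cos(30°) = 1691 J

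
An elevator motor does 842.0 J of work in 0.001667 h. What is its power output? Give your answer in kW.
Convert to SI: W = 842.0 J, t = 6.0012 s
P = W/t = 842.0/6.0012 = 140.305 W = 0.1403 kW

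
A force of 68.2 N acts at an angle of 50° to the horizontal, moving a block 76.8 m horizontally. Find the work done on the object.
W = F·d·cosθ = (68.2)(76.8)cos(50°) = 3367 J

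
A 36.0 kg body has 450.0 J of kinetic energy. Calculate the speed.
v = √(2·KE/m) = √(2·450.0/36.0) = 5.0 m/s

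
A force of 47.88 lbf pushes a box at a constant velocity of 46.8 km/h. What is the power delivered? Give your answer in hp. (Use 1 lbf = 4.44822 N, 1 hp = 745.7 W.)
Convert to SI: F = 212.981 N, v = 13.0 m/s
P = Fv = (212.981)(13.0) = 2768.75 W = 3.713 hp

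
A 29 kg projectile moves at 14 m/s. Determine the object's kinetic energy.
KE = ½mv² = ½(29)(14)² = 2842.0 J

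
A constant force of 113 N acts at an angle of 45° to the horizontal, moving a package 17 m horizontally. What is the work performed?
W = F·d·cosθ = (113)(17)cos(45°) = 1358 J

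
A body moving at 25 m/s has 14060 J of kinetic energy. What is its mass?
m = 2·KE/v² = 2·14060/(25)² = 44.99 kg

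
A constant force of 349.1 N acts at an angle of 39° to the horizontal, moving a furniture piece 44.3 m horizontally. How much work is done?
W = F·d·cosθ = (349.1)(44.3)cos(39°) = 12020 J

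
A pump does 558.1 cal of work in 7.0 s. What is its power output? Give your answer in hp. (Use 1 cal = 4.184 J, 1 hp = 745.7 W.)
Convert to SI: W = 2335.09 J, t = 7.0 s
P = W/t = 2335.09/7.0 = 333.584 W = 0.4473 hp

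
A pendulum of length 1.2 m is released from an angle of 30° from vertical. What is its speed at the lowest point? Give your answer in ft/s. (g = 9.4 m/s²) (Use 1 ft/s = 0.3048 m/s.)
h = L(1 − cosθ) = 1.2(1 − cos30°) = 0.16077 m
v = √(2gh) = √(2·9.4·0.16077) = 1.73852 m/s = 5.704 ft/s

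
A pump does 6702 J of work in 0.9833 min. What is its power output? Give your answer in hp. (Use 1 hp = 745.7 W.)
Convert to SI: W = 6702.0 J, t = 58.998 s
P = W/t = 6702.0/58.998 = 113.597 W = 0.1523 hp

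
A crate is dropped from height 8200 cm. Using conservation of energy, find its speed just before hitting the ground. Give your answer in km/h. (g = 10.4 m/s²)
Convert to SI: h = 82.0 m
mgh = ½mv² ⇒ v = √(2gh) = √(2·10.4·82.0) = 41.2989 m/s = 148.7 km/h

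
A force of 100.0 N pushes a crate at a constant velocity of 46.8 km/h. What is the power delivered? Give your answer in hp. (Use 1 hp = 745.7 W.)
Convert to SI: F = 100.0 N, v = 13.0 m/s
P = Fv = (100.0)(13.0) = 1300.0 W = 1.743 hp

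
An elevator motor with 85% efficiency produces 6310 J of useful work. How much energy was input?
W_in = W_out/η = 6310/0.85 = 7424 J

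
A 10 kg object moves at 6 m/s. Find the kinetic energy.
KE = ½mv² = ½(10)(6)² = 180.0 J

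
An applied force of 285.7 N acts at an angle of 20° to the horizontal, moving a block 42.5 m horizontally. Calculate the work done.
W = F·d·cosθ = (285.7)(42.5)cos(20°) = 11410 J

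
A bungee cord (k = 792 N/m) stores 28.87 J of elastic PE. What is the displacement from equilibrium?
x = √(2·PE/k) = √(2·28.87/792) = 0.27 m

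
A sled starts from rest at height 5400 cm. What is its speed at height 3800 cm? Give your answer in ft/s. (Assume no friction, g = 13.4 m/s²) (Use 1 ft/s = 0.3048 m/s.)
Convert to SI: h₁−h₂ = 16.0 m
mgh₁ = mgh₂ + ½mv² ⇒ v = √(2g(h₁−h₂)) = √(2·13.4·16.0) = 20.7075 m/s = 67.94 ft/s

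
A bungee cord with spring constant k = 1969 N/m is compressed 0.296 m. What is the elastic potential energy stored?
PE = ½kx² = ½(1969)(0.296)² = 86.26 J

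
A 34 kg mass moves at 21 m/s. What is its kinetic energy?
KE = ½mv² = ½(34)(21)² = 7497.0 J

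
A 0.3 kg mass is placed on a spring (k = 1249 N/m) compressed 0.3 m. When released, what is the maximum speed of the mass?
½kx² = ½mv² ⇒ v = x√(k/m) = (0.3)√(1249/0.3) = 19.36 m/s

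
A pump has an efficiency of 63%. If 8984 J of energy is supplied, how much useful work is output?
W_out = η·W_in = 0.63·8984 = 5659.92 J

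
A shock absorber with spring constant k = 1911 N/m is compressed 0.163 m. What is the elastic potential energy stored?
PE = ½kx² = ½(1911)(0.163)² = 25.39 J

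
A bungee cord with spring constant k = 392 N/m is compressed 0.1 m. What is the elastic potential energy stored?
PE = ½kx² = ½(392)(0.1)² = 1.96 J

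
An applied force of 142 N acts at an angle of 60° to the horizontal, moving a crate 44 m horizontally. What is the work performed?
W = F·d·cosθ = (142)(44)cos(60°) = 3124 J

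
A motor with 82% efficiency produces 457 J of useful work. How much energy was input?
W_in = W_out/η = 457/0.82 = 557.3 J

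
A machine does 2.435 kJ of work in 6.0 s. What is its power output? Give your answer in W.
Convert to SI: W = 2435.0 J, t = 6.0 s
P = W/t = 2435.0/6.0 = 405.8 W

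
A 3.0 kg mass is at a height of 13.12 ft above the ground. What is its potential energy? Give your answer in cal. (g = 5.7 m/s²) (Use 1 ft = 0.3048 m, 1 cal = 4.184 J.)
Convert to SI: m = 3.0 kg, h = 3.99898 m
PE = mgh = (3.0)(5.7)(3.99898) = 68.3825 J = 16.34 cal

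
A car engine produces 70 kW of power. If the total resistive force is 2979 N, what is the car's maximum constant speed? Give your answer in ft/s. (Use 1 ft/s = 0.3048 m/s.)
P = Fv ⇒ v = P/F = 70000 W/2979.0 N = 23.4978 m/s = 77.09 ft/s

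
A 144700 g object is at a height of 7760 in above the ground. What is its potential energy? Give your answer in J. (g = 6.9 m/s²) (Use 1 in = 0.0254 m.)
Convert to SI: m = 144.7 kg, h = 197.104 m
PE = mgh = (144.7)(6.9)(197.104) = 196800 J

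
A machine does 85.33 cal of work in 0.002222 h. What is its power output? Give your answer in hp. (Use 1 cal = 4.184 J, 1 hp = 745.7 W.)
Convert to SI: W = 357.021 J, t = 7.9992 s
P = W/t = 357.021/7.9992 = 44.6321 W = 0.05985 hp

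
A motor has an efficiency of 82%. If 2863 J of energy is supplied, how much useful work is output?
W_out = η·W_in = 0.82·2863 = 2347.66 J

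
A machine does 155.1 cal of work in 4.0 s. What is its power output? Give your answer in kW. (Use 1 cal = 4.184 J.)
Convert to SI: W = 648.938 J, t = 4.0 s
P = W/t = 648.938/4.0 = 162.235 W = 0.1622 kW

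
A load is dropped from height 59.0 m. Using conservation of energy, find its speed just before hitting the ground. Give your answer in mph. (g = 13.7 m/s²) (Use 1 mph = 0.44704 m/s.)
mgh = ½mv² ⇒ v = √(2gh) = √(2·13.7·59.0) = 40.207 m/s = 89.94 mph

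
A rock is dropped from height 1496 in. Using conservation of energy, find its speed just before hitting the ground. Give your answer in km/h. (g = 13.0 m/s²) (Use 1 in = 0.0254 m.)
Convert to SI: h = 37.9984 m
mgh = ½mv² ⇒ v = √(2gh) = √(2·13.0·37.9984) = 31.4318 m/s = 113.2 km/h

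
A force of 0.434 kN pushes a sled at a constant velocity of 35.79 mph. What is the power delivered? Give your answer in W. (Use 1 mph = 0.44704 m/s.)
Convert to SI: F = 434.0 N, v = 15.9996 m/s
P = Fv = (434.0)(15.9996) = 6944 W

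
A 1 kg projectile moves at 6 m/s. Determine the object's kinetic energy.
KE = ½mv² = ½(1)(6)² = 18.0 J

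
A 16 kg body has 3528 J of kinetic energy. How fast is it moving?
v = √(2·KE/m) = √(2·3528/16) = 21.0 m/s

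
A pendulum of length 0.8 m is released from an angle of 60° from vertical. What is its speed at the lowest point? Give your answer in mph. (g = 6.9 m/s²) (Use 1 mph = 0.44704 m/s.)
h = L(1 − cosθ) = 0.8(1 − cos60°) = 0.4 m
v = √(2gh) = √(2·6.9·0.4) = 2.34947 m/s = 5.256 mph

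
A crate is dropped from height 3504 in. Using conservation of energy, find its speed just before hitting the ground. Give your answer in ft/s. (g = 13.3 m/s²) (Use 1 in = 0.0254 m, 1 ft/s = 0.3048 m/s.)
Convert to SI: h = 89.0016 m
mgh = ½mv² ⇒ v = √(2gh) = √(2·13.3·89.0016) = 48.6564 m/s = 159.6 ft/s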